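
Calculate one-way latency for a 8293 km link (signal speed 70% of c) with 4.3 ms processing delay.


Speed = 0.7 * 3e5 km/s = 210000 km/s
Propagation delay = 8293 / 210000 = 0.0395 s = 39.4905 ms
Processing delay = 4.3 ms
Total one-way latency = 43.7905 ms


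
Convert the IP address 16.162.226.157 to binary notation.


16 = 00010000
162 = 10100010
226 = 11100010
157 = 10011101
Binary: 00010000.10100010.11100010.10011101


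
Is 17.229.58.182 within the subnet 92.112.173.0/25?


Subnet network: 92.112.173.0
Test IP AND mask: 17.229.58.128
No, 17.229.58.182 is not in 92.112.173.0/25


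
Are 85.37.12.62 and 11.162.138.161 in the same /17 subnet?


Mask: 255.255.128.0
85.37.12.62 AND mask = 85.37.0.0
11.162.138.161 AND mask = 11.162.128.0
No, different subnets (85.37.0.0 vs 11.162.128.0)


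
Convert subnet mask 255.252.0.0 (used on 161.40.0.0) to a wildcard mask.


Subnet mask: 255.252.0.0
Wildcard = 255.255.255.255 - subnet mask
255 - 255 = 0
255 - 252 = 3
255 - 0 = 255
255 - 0 = 255
Wildcard: 0.3.255.255


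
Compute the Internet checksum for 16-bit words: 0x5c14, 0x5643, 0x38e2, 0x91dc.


Sum all words (with carry folding):
+ 0x5c14 = 0x5c14
+ 0x5643 = 0xb257
+ 0x38e2 = 0xeb39
+ 0x91dc = 0x7d16
One's complement: ~0x7d16
Checksum = 0x82e9


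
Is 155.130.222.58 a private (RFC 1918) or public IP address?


RFC 1918 private ranges:
  10.0.0.0/8 (10.0.0.0 - 10.255.255.255)
  172.16.0.0/12 (172.16.0.0 - 172.31.255.255)
  192.168.0.0/16 (192.168.0.0 - 192.168.255.255)
Public (not in any RFC 1918 range)


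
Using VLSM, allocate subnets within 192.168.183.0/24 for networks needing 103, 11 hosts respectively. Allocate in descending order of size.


103 hosts -> /25 (126 usable): 192.168.183.0/25
11 hosts -> /28 (14 usable): 192.168.183.128/28
Allocation: 192.168.183.0/25 (103 hosts, 126 usable); 192.168.183.128/28 (11 hosts, 14 usable)


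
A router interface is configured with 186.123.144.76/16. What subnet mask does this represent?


/16 means 16 network bits, 16 host bits
Binary: 11111111111111110000000000000000
Mask: 255.255.0.0


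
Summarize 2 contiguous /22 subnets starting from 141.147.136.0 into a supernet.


Original prefix: /22
Number of subnets: 2 = 2^1
New prefix = 22 - 1 = 21
Supernet: 141.147.136.0/21


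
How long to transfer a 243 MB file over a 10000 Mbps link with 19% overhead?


Effective throughput = 10000 * (1 - 19/100) = 8100.0 Mbps
File size in Mb = 243 * 8 = 1944 Mb
Time = 1944 / 8100.0
Time = 0.24 seconds


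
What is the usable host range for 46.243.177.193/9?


Network: 46.128.0.0
Broadcast: 46.255.255.255
First usable = network + 1
Last usable = broadcast - 1
Range: 46.128.0.1 to 46.255.255.254


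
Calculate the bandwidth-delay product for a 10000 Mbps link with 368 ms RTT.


BDP = bandwidth * RTT
= 10000 Mbps * 368 ms
= 10000 * 1e6 * 368 / 1000 bits
= 3680000000 bits
= 460000000 bytes
= 449218.75 KB
BDP = 3680000000 bits (460000000 bytes)


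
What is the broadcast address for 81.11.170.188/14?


Network: 81.8.0.0/14
Host bits = 18
Set all host bits to 1:
Broadcast: 81.11.255.255


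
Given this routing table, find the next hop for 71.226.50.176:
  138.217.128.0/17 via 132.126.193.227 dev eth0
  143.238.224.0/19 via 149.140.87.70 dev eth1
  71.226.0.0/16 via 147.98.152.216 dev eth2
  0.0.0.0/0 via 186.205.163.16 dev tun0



Longest prefix match for 71.226.50.176:
  /17 138.217.128.0: no
  /19 143.238.224.0: no
  /16 71.226.0.0: MATCH
  /0 0.0.0.0: MATCH
Selected: next-hop 147.98.152.216 via eth2 (matched /16)


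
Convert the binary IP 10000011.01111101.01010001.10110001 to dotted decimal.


10000011 = 131
01111101 = 125
01010001 = 81
10110001 = 177
IP: 131.125.81.177


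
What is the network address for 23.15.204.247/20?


IP:   00010111.00001111.11001100.11110111
Mask: 11111111.11111111.11110000.00000000
AND operation:
Net:  00010111.00001111.11000000.00000000
Network: 23.15.192.0/20


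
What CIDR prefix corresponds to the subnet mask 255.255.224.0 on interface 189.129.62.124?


Binary: 11111111.11111111.11100000.00000000
Count leading 1s
Prefix: /19


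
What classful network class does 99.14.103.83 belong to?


First octet: 99
Binary: 01100011
0xxxxxxx -> Class A (1-126)
Class A, default mask 255.0.0.0 (/8)


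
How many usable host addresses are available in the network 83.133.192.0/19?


Host bits = 32 - 19 = 13
Total addresses = 2^13 = 8192
Usable = total - 2 (network and broadcast)
Usable hosts: 8190


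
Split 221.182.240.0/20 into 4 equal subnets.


New prefix = 20 + 2 = 22
Each subnet has 1024 addresses
  221.182.240.0/22
  221.182.244.0/22
  221.182.248.0/22
  221.182.252.0/22
Subnets: 221.182.240.0/22, 221.182.244.0/22, 221.182.248.0/22, 221.182.252.0/22


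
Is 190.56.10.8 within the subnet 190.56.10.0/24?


Subnet network: 190.56.10.0
Test IP AND mask: 190.56.10.0
Yes, 190.56.10.8 is in 190.56.10.0/24


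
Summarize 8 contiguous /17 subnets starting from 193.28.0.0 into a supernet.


Original prefix: /17
Number of subnets: 8 = 2^3
New prefix = 17 - 3 = 14
Supernet: 193.28.0.0/14


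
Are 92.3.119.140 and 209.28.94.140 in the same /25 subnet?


Mask: 255.255.255.128
92.3.119.140 AND mask = 92.3.119.128
209.28.94.140 AND mask = 209.28.94.128
No, different subnets (92.3.119.128 vs 209.28.94.128)


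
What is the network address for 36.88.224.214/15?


IP:   00100100.01011000.11100000.11010110
Mask: 11111111.11111110.00000000.00000000
AND operation:
Net:  00100100.01011000.00000000.00000000
Network: 36.88.0.0/15


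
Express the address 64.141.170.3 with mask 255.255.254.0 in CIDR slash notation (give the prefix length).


Binary: 11111111.11111111.11111110.00000000
Count leading 1s
Prefix: /23


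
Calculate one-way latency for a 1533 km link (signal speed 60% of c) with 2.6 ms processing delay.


Speed = 0.6 * 3e5 km/s = 180000 km/s
Propagation delay = 1533 / 180000 = 0.0085 s = 8.5167 ms
Processing delay = 2.6 ms
Total one-way latency = 11.1167 ms


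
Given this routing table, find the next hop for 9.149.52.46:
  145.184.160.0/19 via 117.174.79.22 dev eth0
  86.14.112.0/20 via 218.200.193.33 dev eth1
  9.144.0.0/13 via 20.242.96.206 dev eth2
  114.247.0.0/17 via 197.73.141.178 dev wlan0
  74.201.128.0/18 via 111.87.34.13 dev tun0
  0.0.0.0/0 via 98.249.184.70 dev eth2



Longest prefix match for 9.149.52.46:
  /19 145.184.160.0: no
  /20 86.14.112.0: no
  /13 9.144.0.0: MATCH
  /17 114.247.0.0: no
  /18 74.201.128.0: no
  /0 0.0.0.0: MATCH
Selected: next-hop 20.242.96.206 via eth2 (matched /13)


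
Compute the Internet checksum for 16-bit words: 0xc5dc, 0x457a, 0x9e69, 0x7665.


Sum all words (with carry folding):
+ 0xc5dc = 0xc5dc
+ 0x457a = 0x0b57
+ 0x9e69 = 0xa9c0
+ 0x7665 = 0x2026
One's complement: ~0x2026
Checksum = 0xdfd9


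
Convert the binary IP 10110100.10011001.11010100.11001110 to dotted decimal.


10110100 = 180
10011001 = 153
11010100 = 212
11001110 = 206
IP: 180.153.212.206


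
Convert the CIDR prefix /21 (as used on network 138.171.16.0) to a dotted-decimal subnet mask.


/21 means 21 network bits, 11 host bits
Binary: 11111111111111111111100000000000
Mask: 255.255.248.0


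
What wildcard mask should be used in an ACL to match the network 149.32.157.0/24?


Subnet mask: 255.255.255.0
Wildcard = 255.255.255.255 - subnet mask
255 - 255 = 0
255 - 255 = 0
255 - 255 = 0
255 - 0 = 255
Wildcard: 0.0.0.255


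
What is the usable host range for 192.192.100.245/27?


Network: 192.192.100.224
Broadcast: 192.192.100.255
First usable = network + 1
Last usable = broadcast - 1
Range: 192.192.100.225 to 192.192.100.254


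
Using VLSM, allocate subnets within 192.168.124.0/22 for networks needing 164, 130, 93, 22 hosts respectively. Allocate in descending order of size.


164 hosts -> /24 (254 usable): 192.168.124.0/24
130 hosts -> /24 (254 usable): 192.168.125.0/24
93 hosts -> /25 (126 usable): 192.168.126.0/25
22 hosts -> /27 (30 usable): 192.168.126.128/27
Allocation: 192.168.124.0/24 (164 hosts, 254 usable); 192.168.125.0/24 (130 hosts, 254 usable); 192.168.126.0/25 (93 hosts, 126 usable); 192.168.126.128/27 (22 hosts, 30 usable)


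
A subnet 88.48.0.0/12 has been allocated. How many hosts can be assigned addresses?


Host bits = 32 - 12 = 20
Total addresses = 2^20 = 1048576
Usable = total - 2 (network and broadcast)
Usable hosts: 1048574


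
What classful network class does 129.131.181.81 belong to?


First octet: 129
Binary: 10000001
10xxxxxx -> Class B (128-191)
Class B, default mask 255.255.0.0 (/16)


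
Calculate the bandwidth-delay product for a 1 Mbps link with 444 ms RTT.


BDP = bandwidth * RTT
= 1 Mbps * 444 ms
= 1 * 1e6 * 444 / 1000 bits
= 444000 bits
= 55500 bytes
= 54.1992 KB
BDP = 444000 bits (55500 bytes)


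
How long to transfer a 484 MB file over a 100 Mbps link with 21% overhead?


Effective throughput = 100 * (1 - 21/100) = 79 Mbps
File size in Mb = 484 * 8 = 3872 Mb
Time = 3872 / 79
Time = 49.0127 seconds


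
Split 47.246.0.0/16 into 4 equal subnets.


New prefix = 16 + 2 = 18
Each subnet has 16384 addresses
  47.246.0.0/18
  47.246.64.0/18
  47.246.128.0/18
  47.246.192.0/18
Subnets: 47.246.0.0/18, 47.246.64.0/18, 47.246.128.0/18, 47.246.192.0/18


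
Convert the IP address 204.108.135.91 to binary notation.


204 = 11001100
108 = 01101100
135 = 10000111
91 = 01011011
Binary: 11001100.01101100.10000111.01011011


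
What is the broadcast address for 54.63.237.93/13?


Network: 54.56.0.0/13
Host bits = 19
Set all host bits to 1:
Broadcast: 54.63.255.255


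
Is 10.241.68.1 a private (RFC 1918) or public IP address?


RFC 1918 private ranges:
  10.0.0.0/8 (10.0.0.0 - 10.255.255.255)
  172.16.0.0/12 (172.16.0.0 - 172.31.255.255)
  192.168.0.0/16 (192.168.0.0 - 192.168.255.255)
Private (in 10.0.0.0/8)


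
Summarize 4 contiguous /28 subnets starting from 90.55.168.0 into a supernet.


Original prefix: /28
Number of subnets: 4 = 2^2
New prefix = 28 - 2 = 26
Supernet: 90.55.168.0/26


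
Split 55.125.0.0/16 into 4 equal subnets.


New prefix = 16 + 2 = 18
Each subnet has 16384 addresses
  55.125.0.0/18
  55.125.64.0/18
  55.125.128.0/18
  55.125.192.0/18
Subnets: 55.125.0.0/18, 55.125.64.0/18, 55.125.128.0/18, 55.125.192.0/18


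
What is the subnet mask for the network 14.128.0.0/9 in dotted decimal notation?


/9 means 9 network bits, 23 host bits
Binary: 11111111100000000000000000000000
Mask: 255.128.0.0


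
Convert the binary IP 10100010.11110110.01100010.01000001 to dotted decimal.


10100010 = 162
11110110 = 246
01100010 = 98
01000001 = 65
IP: 162.246.98.65


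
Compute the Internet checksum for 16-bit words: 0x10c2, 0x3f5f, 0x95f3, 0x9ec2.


Sum all words (with carry folding):
+ 0x10c2 = 0x10c2
+ 0x3f5f = 0x5021
+ 0x95f3 = 0xe614
+ 0x9ec2 = 0x84d7
One's complement: ~0x84d7
Checksum = 0x7b28


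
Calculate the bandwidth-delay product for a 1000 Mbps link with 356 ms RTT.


BDP = bandwidth * RTT
= 1000 Mbps * 356 ms
= 1000 * 1e6 * 356 / 1000 bits
= 356000000 bits
= 44500000 bytes
= 43457.0312 KB
BDP = 356000000 bits (44500000 bytes)


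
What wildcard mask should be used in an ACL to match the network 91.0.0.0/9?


Subnet mask: 255.128.0.0
Wildcard = 255.255.255.255 - subnet mask
255 - 255 = 0
255 - 128 = 127
255 - 0 = 255
255 - 0 = 255
Wildcard: 0.127.255.255


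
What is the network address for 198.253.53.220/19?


IP:   11000110.11111101.00110101.11011100
Mask: 11111111.11111111.11100000.00000000
AND operation:
Net:  11000110.11111101.00100000.00000000
Network: 198.253.32.0/19


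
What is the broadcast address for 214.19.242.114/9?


Network: 214.0.0.0/9
Host bits = 23
Set all host bits to 1:
Broadcast: 214.127.255.255


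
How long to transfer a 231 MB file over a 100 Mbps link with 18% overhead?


Effective throughput = 100 * (1 - 18/100) = 82 Mbps
File size in Mb = 231 * 8 = 1848 Mb
Time = 1848 / 82
Time = 22.5366 seconds


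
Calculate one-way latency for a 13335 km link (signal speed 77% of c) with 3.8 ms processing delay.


Speed = 0.77 * 3e5 km/s = 231000 km/s
Propagation delay = 13335 / 231000 = 0.0577 s = 57.7273 ms
Processing delay = 3.8 ms
Total one-way latency = 61.5273 ms


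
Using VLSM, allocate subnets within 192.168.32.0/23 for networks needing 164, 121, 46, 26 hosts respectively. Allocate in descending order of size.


164 hosts -> /24 (254 usable): 192.168.32.0/24
121 hosts -> /25 (126 usable): 192.168.33.0/25
46 hosts -> /26 (62 usable): 192.168.33.128/26
26 hosts -> /27 (30 usable): 192.168.33.192/27
Allocation: 192.168.32.0/24 (164 hosts, 254 usable); 192.168.33.0/25 (121 hosts, 126 usable); 192.168.33.128/26 (46 hosts, 62 usable); 192.168.33.192/27 (26 hosts, 30 usable)


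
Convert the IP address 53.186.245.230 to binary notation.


53 = 00110101
186 = 10111010
245 = 11110101
230 = 11100110
Binary: 00110101.10111010.11110101.11100110


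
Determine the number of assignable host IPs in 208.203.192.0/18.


Host bits = 32 - 18 = 14
Total addresses = 2^14 = 16384
Usable = total - 2 (network and broadcast)
Usable hosts: 16382


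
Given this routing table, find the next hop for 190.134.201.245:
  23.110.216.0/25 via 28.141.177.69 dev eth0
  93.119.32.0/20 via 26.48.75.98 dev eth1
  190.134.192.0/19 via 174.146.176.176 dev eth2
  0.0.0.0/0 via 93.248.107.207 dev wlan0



Longest prefix match for 190.134.201.245:
  /25 23.110.216.0: no
  /20 93.119.32.0: no
  /19 190.134.192.0: MATCH
  /0 0.0.0.0: MATCH
Selected: next-hop 174.146.176.176 via eth2 (matched /19)


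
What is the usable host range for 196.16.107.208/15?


Network: 196.16.0.0
Broadcast: 196.17.255.255
First usable = network + 1
Last usable = broadcast - 1
Range: 196.16.0.1 to 196.17.255.254


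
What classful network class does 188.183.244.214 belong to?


First octet: 188
Binary: 10111100
10xxxxxx -> Class B (128-191)
Class B, default mask 255.255.0.0 (/16)


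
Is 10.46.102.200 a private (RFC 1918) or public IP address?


RFC 1918 private ranges:
  10.0.0.0/8 (10.0.0.0 - 10.255.255.255)
  172.16.0.0/12 (172.16.0.0 - 172.31.255.255)
  192.168.0.0/16 (192.168.0.0 - 192.168.255.255)
Private (in 10.0.0.0/8)


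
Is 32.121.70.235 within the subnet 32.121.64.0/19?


Subnet network: 32.121.64.0
Test IP AND mask: 32.121.64.0
Yes, 32.121.70.235 is in 32.121.64.0/19


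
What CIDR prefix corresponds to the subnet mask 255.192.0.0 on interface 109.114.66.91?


Binary: 11111111.11000000.00000000.00000000
Count leading 1s
Prefix: /10


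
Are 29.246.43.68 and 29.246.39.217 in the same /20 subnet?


Mask: 255.255.240.0
29.246.43.68 AND mask = 29.246.32.0
29.246.39.217 AND mask = 29.246.32.0
Yes, same subnet (29.246.32.0)


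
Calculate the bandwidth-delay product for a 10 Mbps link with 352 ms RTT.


BDP = bandwidth * RTT
= 10 Mbps * 352 ms
= 10 * 1e6 * 352 / 1000 bits
= 3520000 bits
= 440000 bytes
= 429.6875 KB
BDP = 3520000 bits (440000 bytes)


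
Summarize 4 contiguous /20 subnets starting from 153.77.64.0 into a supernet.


Original prefix: /20
Number of subnets: 4 = 2^2
New prefix = 20 - 2 = 18
Supernet: 153.77.64.0/18


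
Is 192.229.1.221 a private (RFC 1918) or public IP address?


RFC 1918 private ranges:
  10.0.0.0/8 (10.0.0.0 - 10.255.255.255)
  172.16.0.0/12 (172.16.0.0 - 172.31.255.255)
  192.168.0.0/16 (192.168.0.0 - 192.168.255.255)
Public (not in any RFC 1918 range)


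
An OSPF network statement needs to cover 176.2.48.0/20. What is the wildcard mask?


Subnet mask: 255.255.240.0
Wildcard = 255.255.255.255 - subnet mask
255 - 255 = 0
255 - 255 = 0
255 - 240 = 15
255 - 0 = 255
Wildcard: 0.0.15.255


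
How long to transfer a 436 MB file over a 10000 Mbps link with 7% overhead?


Effective throughput = 10000 * (1 - 7/100) = 9300 Mbps
File size in Mb = 436 * 8 = 3488 Mb
Time = 3488 / 9300
Time = 0.3751 seconds


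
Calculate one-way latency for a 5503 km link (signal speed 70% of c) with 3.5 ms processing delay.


Speed = 0.7 * 3e5 km/s = 210000 km/s
Propagation delay = 5503 / 210000 = 0.0262 s = 26.2048 ms
Processing delay = 3.5 ms
Total one-way latency = 29.7048 ms


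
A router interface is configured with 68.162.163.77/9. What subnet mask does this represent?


/9 means 9 network bits, 23 host bits
Binary: 11111111100000000000000000000000
Mask: 255.128.0.0


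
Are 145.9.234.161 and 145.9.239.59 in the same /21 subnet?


Mask: 255.255.248.0
145.9.234.161 AND mask = 145.9.232.0
145.9.239.59 AND mask = 145.9.232.0
Yes, same subnet (145.9.232.0)


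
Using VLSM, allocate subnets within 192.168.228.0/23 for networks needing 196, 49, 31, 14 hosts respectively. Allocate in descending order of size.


196 hosts -> /24 (254 usable): 192.168.228.0/24
49 hosts -> /26 (62 usable): 192.168.229.0/26
31 hosts -> /26 (62 usable): 192.168.229.64/26
14 hosts -> /28 (14 usable): 192.168.229.128/28
Allocation: 192.168.228.0/24 (196 hosts, 254 usable); 192.168.229.0/26 (49 hosts, 62 usable); 192.168.229.64/26 (31 hosts, 62 usable); 192.168.229.128/28 (14 hosts, 14 usable)


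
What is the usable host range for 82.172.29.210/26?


Network: 82.172.29.192
Broadcast: 82.172.29.255
First usable = network + 1
Last usable = broadcast - 1
Range: 82.172.29.193 to 82.172.29.254


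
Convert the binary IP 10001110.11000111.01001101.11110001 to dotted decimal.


10001110 = 142
11000111 = 199
01001101 = 77
11110001 = 241
IP: 142.199.77.241


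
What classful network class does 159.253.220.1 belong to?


First octet: 159
Binary: 10011111
10xxxxxx -> Class B (128-191)
Class B, default mask 255.255.0.0 (/16)


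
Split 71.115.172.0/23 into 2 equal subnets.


New prefix = 23 + 1 = 24
Each subnet has 256 addresses
  71.115.172.0/24
  71.115.173.0/24
Subnets: 71.115.172.0/24, 71.115.173.0/24


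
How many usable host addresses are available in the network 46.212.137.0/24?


Host bits = 32 - 24 = 8
Total addresses = 2^8 = 256
Usable = total - 2 (network and broadcast)
Usable hosts: 254


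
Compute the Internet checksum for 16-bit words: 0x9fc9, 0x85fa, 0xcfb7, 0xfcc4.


Sum all words (with carry folding):
+ 0x9fc9 = 0x9fc9
+ 0x85fa = 0x25c4
+ 0xcfb7 = 0xf57b
+ 0xfcc4 = 0xf240
One's complement: ~0xf240
Checksum = 0x0dbf


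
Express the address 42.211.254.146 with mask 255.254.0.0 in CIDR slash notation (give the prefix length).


Binary: 11111111.11111110.00000000.00000000
Count leading 1s
Prefix: /15


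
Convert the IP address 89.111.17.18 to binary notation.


89 = 01011001
111 = 01101111
17 = 00010001
18 = 00010010
Binary: 01011001.01101111.00010001.00010010


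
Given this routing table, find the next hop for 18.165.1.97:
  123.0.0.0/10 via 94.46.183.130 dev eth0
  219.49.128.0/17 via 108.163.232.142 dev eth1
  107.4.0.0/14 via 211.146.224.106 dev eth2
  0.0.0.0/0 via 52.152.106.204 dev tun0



Longest prefix match for 18.165.1.97:
  /10 123.0.0.0: no
  /17 219.49.128.0: no
  /14 107.4.0.0: no
  /0 0.0.0.0: MATCH
Selected: next-hop 52.152.106.204 via tun0 (matched /0)


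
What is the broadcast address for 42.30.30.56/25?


Network: 42.30.30.0/25
Host bits = 7
Set all host bits to 1:
Broadcast: 42.30.30.127


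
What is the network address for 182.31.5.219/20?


IP:   10110110.00011111.00000101.11011011
Mask: 11111111.11111111.11110000.00000000
AND operation:
Net:  10110110.00011111.00000000.00000000
Network: 182.31.0.0/20


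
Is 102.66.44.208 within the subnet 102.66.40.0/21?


Subnet network: 102.66.40.0
Test IP AND mask: 102.66.40.0
Yes, 102.66.44.208 is in 102.66.40.0/21


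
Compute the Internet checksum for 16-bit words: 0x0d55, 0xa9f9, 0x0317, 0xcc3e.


Sum all words (with carry folding):
+ 0x0d55 = 0x0d55
+ 0xa9f9 = 0xb74e
+ 0x0317 = 0xba65
+ 0xcc3e = 0x86a4
One's complement: ~0x86a4
Checksum = 0x795b


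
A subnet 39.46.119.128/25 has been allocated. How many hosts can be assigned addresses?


Host bits = 32 - 25 = 7
Total addresses = 2^7 = 128
Usable = total - 2 (network and broadcast)
Usable hosts: 126


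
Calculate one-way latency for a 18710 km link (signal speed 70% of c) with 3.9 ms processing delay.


Speed = 0.7 * 3e5 km/s = 210000 km/s
Propagation delay = 18710 / 210000 = 0.0891 s = 89.0952 ms
Processing delay = 3.9 ms
Total one-way latency = 92.9952 ms


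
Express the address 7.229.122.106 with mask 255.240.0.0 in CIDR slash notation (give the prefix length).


Binary: 11111111.11110000.00000000.00000000
Count leading 1s
Prefix: /12


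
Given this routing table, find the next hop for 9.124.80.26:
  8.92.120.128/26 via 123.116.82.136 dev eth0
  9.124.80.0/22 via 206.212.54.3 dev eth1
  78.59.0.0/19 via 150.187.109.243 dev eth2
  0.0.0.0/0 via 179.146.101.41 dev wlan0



Longest prefix match for 9.124.80.26:
  /26 8.92.120.128: no
  /22 9.124.80.0: MATCH
  /19 78.59.0.0: no
  /0 0.0.0.0: MATCH
Selected: next-hop 206.212.54.3 via eth1 (matched /22)


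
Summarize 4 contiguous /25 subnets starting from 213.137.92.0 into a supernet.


Original prefix: /25
Number of subnets: 4 = 2^2
New prefix = 25 - 2 = 23
Supernet: 213.137.92.0/23


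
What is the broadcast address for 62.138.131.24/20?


Network: 62.138.128.0/20
Host bits = 12
Set all host bits to 1:
Broadcast: 62.138.143.255


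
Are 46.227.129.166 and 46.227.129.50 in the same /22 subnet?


Mask: 255.255.252.0
46.227.129.166 AND mask = 46.227.128.0
46.227.129.50 AND mask = 46.227.128.0
Yes, same subnet (46.227.128.0)


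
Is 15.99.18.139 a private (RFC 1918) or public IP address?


RFC 1918 private ranges:
  10.0.0.0/8 (10.0.0.0 - 10.255.255.255)
  172.16.0.0/12 (172.16.0.0 - 172.31.255.255)
  192.168.0.0/16 (192.168.0.0 - 192.168.255.255)
Public (not in any RFC 1918 range)


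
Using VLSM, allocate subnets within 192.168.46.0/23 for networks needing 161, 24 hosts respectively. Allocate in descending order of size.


161 hosts -> /24 (254 usable): 192.168.46.0/24
24 hosts -> /27 (30 usable): 192.168.47.0/27
Allocation: 192.168.46.0/24 (161 hosts, 254 usable); 192.168.47.0/27 (24 hosts, 30 usable)


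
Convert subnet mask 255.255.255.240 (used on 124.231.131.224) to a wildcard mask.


Subnet mask: 255.255.255.240
Wildcard = 255.255.255.255 - subnet mask
255 - 255 = 0
255 - 255 = 0
255 - 255 = 0
255 - 240 = 15
Wildcard: 0.0.0.15


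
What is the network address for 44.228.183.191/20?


IP:   00101100.11100100.10110111.10111111
Mask: 11111111.11111111.11110000.00000000
AND operation:
Net:  00101100.11100100.10110000.00000000
Network: 44.228.176.0/20


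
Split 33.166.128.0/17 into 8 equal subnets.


New prefix = 17 + 3 = 20
Each subnet has 4096 addresses
  33.166.128.0/20
  33.166.144.0/20
  33.166.160.0/20
  33.166.176.0/20
  33.166.192.0/20
  33.166.208.0/20
  33.166.224.0/20
  33.166.240.0/20
Subnets: 33.166.128.0/20, 33.166.144.0/20, 33.166.160.0/20, 33.166.176.0/20, 33.166.192.0/20, 33.166.208.0/20, 33.166.224.0/20, 33.166.240.0/20


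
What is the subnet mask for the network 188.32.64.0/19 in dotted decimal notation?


/19 means 19 network bits, 13 host bits
Binary: 11111111111111111110000000000000
Mask: 255.255.224.0


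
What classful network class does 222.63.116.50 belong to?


First octet: 222
Binary: 11011110
110xxxxx -> Class C (192-223)
Class C, default mask 255.255.255.0 (/24)


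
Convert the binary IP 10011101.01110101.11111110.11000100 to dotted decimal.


10011101 = 157
01110101 = 117
11111110 = 254
11000100 = 196
IP: 157.117.254.196


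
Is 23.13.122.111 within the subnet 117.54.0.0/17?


Subnet network: 117.54.0.0
Test IP AND mask: 23.13.0.0
No, 23.13.122.111 is not in 117.54.0.0/17


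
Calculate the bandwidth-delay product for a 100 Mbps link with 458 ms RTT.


BDP = bandwidth * RTT
= 100 Mbps * 458 ms
= 100 * 1e6 * 458 / 1000 bits
= 45800000 bits
= 5725000 bytes
= 5590.8203 KB
BDP = 45800000 bits (5725000 bytes)


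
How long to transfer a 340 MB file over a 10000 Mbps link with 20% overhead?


Effective throughput = 10000 * (1 - 20/100) = 8000 Mbps
File size in Mb = 340 * 8 = 2720 Mb
Time = 2720 / 8000
Time = 0.34 seconds


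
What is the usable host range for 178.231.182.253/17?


Network: 178.231.128.0
Broadcast: 178.231.255.255
First usable = network + 1
Last usable = broadcast - 1
Range: 178.231.128.1 to 178.231.255.254


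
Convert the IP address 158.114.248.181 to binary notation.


158 = 10011110
114 = 01110010
248 = 11111000
181 = 10110101
Binary: 10011110.01110010.11111000.10110101


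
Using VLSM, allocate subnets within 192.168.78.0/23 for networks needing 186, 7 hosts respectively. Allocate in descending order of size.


186 hosts -> /24 (254 usable): 192.168.78.0/24
7 hosts -> /28 (14 usable): 192.168.79.0/28
Allocation: 192.168.78.0/24 (186 hosts, 254 usable); 192.168.79.0/28 (7 hosts, 14 usable)


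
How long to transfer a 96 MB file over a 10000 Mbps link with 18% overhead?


Effective throughput = 10000 * (1 - 18/100) = 8200 Mbps
File size in Mb = 96 * 8 = 768 Mb
Time = 768 / 8200
Time = 0.0937 seconds


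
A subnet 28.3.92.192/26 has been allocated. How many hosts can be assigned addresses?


Host bits = 32 - 26 = 6
Total addresses = 2^6 = 64
Usable = total - 2 (network and broadcast)
Usable hosts: 62


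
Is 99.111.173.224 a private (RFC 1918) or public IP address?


RFC 1918 private ranges:
  10.0.0.0/8 (10.0.0.0 - 10.255.255.255)
  172.16.0.0/12 (172.16.0.0 - 172.31.255.255)
  192.168.0.0/16 (192.168.0.0 - 192.168.255.255)
Public (not in any RFC 1918 range)


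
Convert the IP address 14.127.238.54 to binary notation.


14 = 00001110
127 = 01111111
238 = 11101110
54 = 00110110
Binary: 00001110.01111111.11101110.00110110


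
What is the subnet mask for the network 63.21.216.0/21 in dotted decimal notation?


/21 means 21 network bits, 11 host bits
Binary: 11111111111111111111100000000000
Mask: 255.255.248.0


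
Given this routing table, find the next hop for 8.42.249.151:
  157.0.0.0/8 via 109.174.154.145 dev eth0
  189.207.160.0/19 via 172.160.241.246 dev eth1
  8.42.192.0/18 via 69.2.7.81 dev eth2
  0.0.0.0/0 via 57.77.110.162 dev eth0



Longest prefix match for 8.42.249.151:
  /8 157.0.0.0: no
  /19 189.207.160.0: no
  /18 8.42.192.0: MATCH
  /0 0.0.0.0: MATCH
Selected: next-hop 69.2.7.81 via eth2 (matched /18)


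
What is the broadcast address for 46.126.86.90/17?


Network: 46.126.0.0/17
Host bits = 15
Set all host bits to 1:
Broadcast: 46.126.127.255


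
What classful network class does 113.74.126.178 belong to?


First octet: 113
Binary: 01110001
0xxxxxxx -> Class A (1-126)
Class A, default mask 255.0.0.0 (/8)


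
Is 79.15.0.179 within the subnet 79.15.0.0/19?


Subnet network: 79.15.0.0
Test IP AND mask: 79.15.0.0
Yes, 79.15.0.179 is in 79.15.0.0/19


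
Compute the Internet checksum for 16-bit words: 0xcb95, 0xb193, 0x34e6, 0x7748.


Sum all words (with carry folding):
+ 0xcb95 = 0xcb95
+ 0xb193 = 0x7d29
+ 0x34e6 = 0xb20f
+ 0x7748 = 0x2958
One's complement: ~0x2958
Checksum = 0xd6a7


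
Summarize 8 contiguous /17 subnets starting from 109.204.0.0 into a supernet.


Original prefix: /17
Number of subnets: 8 = 2^3
New prefix = 17 - 3 = 14
Supernet: 109.204.0.0/14


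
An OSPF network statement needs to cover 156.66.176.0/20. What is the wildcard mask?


Subnet mask: 255.255.240.0
Wildcard = 255.255.255.255 - subnet mask
255 - 255 = 0
255 - 255 = 0
255 - 240 = 15
255 - 0 = 255
Wildcard: 0.0.15.255


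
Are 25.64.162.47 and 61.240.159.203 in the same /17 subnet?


Mask: 255.255.128.0
25.64.162.47 AND mask = 25.64.128.0
61.240.159.203 AND mask = 61.240.128.0
No, different subnets (25.64.128.0 vs 61.240.128.0)


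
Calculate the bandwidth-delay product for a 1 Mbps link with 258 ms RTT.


BDP = bandwidth * RTT
= 1 Mbps * 258 ms
= 1 * 1e6 * 258 / 1000 bits
= 258000 bits
= 32250 bytes
= 31.4941 KB
BDP = 258000 bits (32250 bytes)


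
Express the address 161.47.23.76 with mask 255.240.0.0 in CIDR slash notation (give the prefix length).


Binary: 11111111.11110000.00000000.00000000
Count leading 1s
Prefix: /12


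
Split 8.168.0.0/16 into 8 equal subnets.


New prefix = 16 + 3 = 19
Each subnet has 8192 addresses
  8.168.0.0/19
  8.168.32.0/19
  8.168.64.0/19
  8.168.96.0/19
  8.168.128.0/19
  8.168.160.0/19
  8.168.192.0/19
  8.168.224.0/19
Subnets: 8.168.0.0/19, 8.168.32.0/19, 8.168.64.0/19, 8.168.96.0/19, 8.168.128.0/19, 8.168.160.0/19, 8.168.192.0/19, 8.168.224.0/19


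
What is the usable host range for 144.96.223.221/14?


Network: 144.96.0.0
Broadcast: 144.99.255.255
First usable = network + 1
Last usable = broadcast - 1
Range: 144.96.0.1 to 144.99.255.254


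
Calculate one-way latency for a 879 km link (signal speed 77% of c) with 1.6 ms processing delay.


Speed = 0.77 * 3e5 km/s = 231000 km/s
Propagation delay = 879 / 231000 = 0.0038 s = 3.8052 ms
Processing delay = 1.6 ms
Total one-way latency = 5.4052 ms


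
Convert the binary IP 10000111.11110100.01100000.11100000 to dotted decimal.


10000111 = 135
11110100 = 244
01100000 = 96
11100000 = 224
IP: 135.244.96.224


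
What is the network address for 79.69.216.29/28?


IP:   01001111.01000101.11011000.00011101
Mask: 11111111.11111111.11111111.11110000
AND operation:
Net:  01001111.01000101.11011000.00010000
Network: 79.69.216.16/28


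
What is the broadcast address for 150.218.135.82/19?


Network: 150.218.128.0/19
Host bits = 13
Set all host bits to 1:
Broadcast: 150.218.159.255


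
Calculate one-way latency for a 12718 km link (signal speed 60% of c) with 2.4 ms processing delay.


Speed = 0.6 * 3e5 km/s = 180000 km/s
Propagation delay = 12718 / 180000 = 0.0707 s = 70.6556 ms
Processing delay = 2.4 ms
Total one-way latency = 73.0556 ms


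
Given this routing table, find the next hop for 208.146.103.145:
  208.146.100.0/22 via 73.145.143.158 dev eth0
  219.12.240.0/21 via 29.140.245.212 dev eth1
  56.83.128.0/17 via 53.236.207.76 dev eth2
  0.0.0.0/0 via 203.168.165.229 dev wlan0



Longest prefix match for 208.146.103.145:
  /22 208.146.100.0: MATCH
  /21 219.12.240.0: no
  /17 56.83.128.0: no
  /0 0.0.0.0: MATCH
Selected: next-hop 73.145.143.158 via eth0 (matched /22)


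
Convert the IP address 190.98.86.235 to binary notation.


190 = 10111110
98 = 01100010
86 = 01010110
235 = 11101011
Binary: 10111110.01100010.01010110.11101011


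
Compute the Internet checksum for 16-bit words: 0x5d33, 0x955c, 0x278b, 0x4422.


Sum all words (with carry folding):
+ 0x5d33 = 0x5d33
+ 0x955c = 0xf28f
+ 0x278b = 0x1a1b
+ 0x4422 = 0x5e3d
One's complement: ~0x5e3d
Checksum = 0xa1c2


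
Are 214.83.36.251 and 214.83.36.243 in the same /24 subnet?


Mask: 255.255.255.0
214.83.36.251 AND mask = 214.83.36.0
214.83.36.243 AND mask = 214.83.36.0
Yes, same subnet (214.83.36.0)


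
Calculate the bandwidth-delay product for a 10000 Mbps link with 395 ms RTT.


BDP = bandwidth * RTT
= 10000 Mbps * 395 ms
= 10000 * 1e6 * 395 / 1000 bits
= 3950000000 bits
= 493750000 bytes
= 482177.7344 KB
BDP = 3950000000 bits (493750000 bytes)


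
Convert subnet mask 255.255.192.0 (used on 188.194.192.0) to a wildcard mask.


Subnet mask: 255.255.192.0
Wildcard = 255.255.255.255 - subnet mask
255 - 255 = 0
255 - 255 = 0
255 - 192 = 63
255 - 0 = 255
Wildcard: 0.0.63.255


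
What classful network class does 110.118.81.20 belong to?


First octet: 110
Binary: 01101110
0xxxxxxx -> Class A (1-126)
Class A, default mask 255.0.0.0 (/8)


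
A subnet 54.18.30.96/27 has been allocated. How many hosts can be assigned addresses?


Host bits = 32 - 27 = 5
Total addresses = 2^5 = 32
Usable = total - 2 (network and broadcast)
Usable hosts: 30


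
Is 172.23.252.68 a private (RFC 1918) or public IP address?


RFC 1918 private ranges:
  10.0.0.0/8 (10.0.0.0 - 10.255.255.255)
  172.16.0.0/12 (172.16.0.0 - 172.31.255.255)
  192.168.0.0/16 (192.168.0.0 - 192.168.255.255)
Private (in 172.16.0.0/12)


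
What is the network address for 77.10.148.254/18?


IP:   01001101.00001010.10010100.11111110
Mask: 11111111.11111111.11000000.00000000
AND operation:
Net:  01001101.00001010.10000000.00000000
Network: 77.10.128.0/18


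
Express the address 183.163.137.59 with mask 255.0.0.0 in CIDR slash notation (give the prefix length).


Binary: 11111111.00000000.00000000.00000000
Count leading 1s
Prefix: /8


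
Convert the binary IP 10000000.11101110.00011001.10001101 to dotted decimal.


10000000 = 128
11101110 = 238
00011001 = 25
10001101 = 141
IP: 128.238.25.141


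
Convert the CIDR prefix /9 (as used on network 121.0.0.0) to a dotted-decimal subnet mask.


/9 means 9 network bits, 23 host bits
Binary: 11111111100000000000000000000000
Mask: 255.128.0.0


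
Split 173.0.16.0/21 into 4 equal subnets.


New prefix = 21 + 2 = 23
Each subnet has 512 addresses
  173.0.16.0/23
  173.0.18.0/23
  173.0.20.0/23
  173.0.22.0/23
Subnets: 173.0.16.0/23, 173.0.18.0/23, 173.0.20.0/23, 173.0.22.0/23


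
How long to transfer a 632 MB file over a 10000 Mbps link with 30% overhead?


Effective throughput = 10000 * (1 - 30/100) = 7000 Mbps
File size in Mb = 632 * 8 = 5056 Mb
Time = 5056 / 7000
Time = 0.7223 seconds


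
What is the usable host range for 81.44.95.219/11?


Network: 81.32.0.0
Broadcast: 81.63.255.255
First usable = network + 1
Last usable = broadcast - 1
Range: 81.32.0.1 to 81.63.255.254


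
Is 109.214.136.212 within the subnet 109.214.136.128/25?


Subnet network: 109.214.136.128
Test IP AND mask: 109.214.136.128
Yes, 109.214.136.212 is in 109.214.136.128/25


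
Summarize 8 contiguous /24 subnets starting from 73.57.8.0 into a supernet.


Original prefix: /24
Number of subnets: 8 = 2^3
New prefix = 24 - 3 = 21
Supernet: 73.57.8.0/21


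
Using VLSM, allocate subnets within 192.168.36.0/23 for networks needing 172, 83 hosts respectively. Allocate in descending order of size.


172 hosts -> /24 (254 usable): 192.168.36.0/24
83 hosts -> /25 (126 usable): 192.168.37.0/25
Allocation: 192.168.36.0/24 (172 hosts, 254 usable); 192.168.37.0/25 (83 hosts, 126 usable)


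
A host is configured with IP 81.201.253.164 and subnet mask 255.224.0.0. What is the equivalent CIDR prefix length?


Binary: 11111111.11100000.00000000.00000000
Count leading 1s
Prefix: /11


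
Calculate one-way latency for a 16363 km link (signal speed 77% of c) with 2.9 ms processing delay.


Speed = 0.77 * 3e5 km/s = 231000 km/s
Propagation delay = 16363 / 231000 = 0.0708 s = 70.8355 ms
Processing delay = 2.9 ms
Total one-way latency = 73.7355 ms


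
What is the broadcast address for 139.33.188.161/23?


Network: 139.33.188.0/23
Host bits = 9
Set all host bits to 1:
Broadcast: 139.33.189.255


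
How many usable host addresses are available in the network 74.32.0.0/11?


Host bits = 32 - 11 = 21
Total addresses = 2^21 = 2097152
Usable = total - 2 (network and broadcast)
Usable hosts: 2097150


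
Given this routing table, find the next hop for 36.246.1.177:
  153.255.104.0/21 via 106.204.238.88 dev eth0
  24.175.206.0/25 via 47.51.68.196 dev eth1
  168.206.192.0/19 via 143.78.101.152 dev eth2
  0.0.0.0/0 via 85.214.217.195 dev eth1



Longest prefix match for 36.246.1.177:
  /21 153.255.104.0: no
  /25 24.175.206.0: no
  /19 168.206.192.0: no
  /0 0.0.0.0: MATCH
Selected: next-hop 85.214.217.195 via eth1 (matched /0)


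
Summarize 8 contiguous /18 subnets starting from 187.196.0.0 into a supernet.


Original prefix: /18
Number of subnets: 8 = 2^3
New prefix = 18 - 3 = 15
Supernet: 187.196.0.0/15


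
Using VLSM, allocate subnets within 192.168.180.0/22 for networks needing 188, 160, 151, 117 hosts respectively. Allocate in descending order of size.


188 hosts -> /24 (254 usable): 192.168.180.0/24
160 hosts -> /24 (254 usable): 192.168.181.0/24
151 hosts -> /24 (254 usable): 192.168.182.0/24
117 hosts -> /25 (126 usable): 192.168.183.0/25
Allocation: 192.168.180.0/24 (188 hosts, 254 usable); 192.168.181.0/24 (160 hosts, 254 usable); 192.168.182.0/24 (151 hosts, 254 usable); 192.168.183.0/25 (117 hosts, 126 usable)


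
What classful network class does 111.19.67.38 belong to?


First octet: 111
Binary: 01101111
0xxxxxxx -> Class A (1-126)
Class A, default mask 255.0.0.0 (/8)


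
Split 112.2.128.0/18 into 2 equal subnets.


New prefix = 18 + 1 = 19
Each subnet has 8192 addresses
  112.2.128.0/19
  112.2.160.0/19
Subnets: 112.2.128.0/19, 112.2.160.0/19


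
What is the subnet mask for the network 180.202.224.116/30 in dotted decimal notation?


/30 means 30 network bits, 2 host bits
Binary: 11111111111111111111111111111100
Mask: 255.255.255.252


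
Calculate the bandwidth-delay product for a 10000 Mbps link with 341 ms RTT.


BDP = bandwidth * RTT
= 10000 Mbps * 341 ms
= 10000 * 1e6 * 341 / 1000 bits
= 3410000000 bits
= 426250000 bytes
= 416259.7656 KB
BDP = 3410000000 bits (426250000 bytes)


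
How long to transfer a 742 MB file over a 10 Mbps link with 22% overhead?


Effective throughput = 10 * (1 - 22/100) = 7.8 Mbps
File size in Mb = 742 * 8 = 5936 Mb
Time = 5936 / 7.8
Time = 761.0256 seconds


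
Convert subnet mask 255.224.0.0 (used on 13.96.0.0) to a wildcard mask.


Subnet mask: 255.224.0.0
Wildcard = 255.255.255.255 - subnet mask
255 - 255 = 0
255 - 224 = 31
255 - 0 = 255
255 - 0 = 255
Wildcard: 0.31.255.255


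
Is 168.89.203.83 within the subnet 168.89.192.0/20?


Subnet network: 168.89.192.0
Test IP AND mask: 168.89.192.0
Yes, 168.89.203.83 is in 168.89.192.0/20


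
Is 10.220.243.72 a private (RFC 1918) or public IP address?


RFC 1918 private ranges:
  10.0.0.0/8 (10.0.0.0 - 10.255.255.255)
  172.16.0.0/12 (172.16.0.0 - 172.31.255.255)
  192.168.0.0/16 (192.168.0.0 - 192.168.255.255)
Private (in 10.0.0.0/8)


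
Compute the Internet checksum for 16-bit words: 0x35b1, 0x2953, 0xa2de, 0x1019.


Sum all words (with carry folding):
+ 0x35b1 = 0x35b1
+ 0x2953 = 0x5f04
+ 0xa2de = 0x01e3
+ 0x1019 = 0x11fc
One's complement: ~0x11fc
Checksum = 0xee03


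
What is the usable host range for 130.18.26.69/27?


Network: 130.18.26.64
Broadcast: 130.18.26.95
First usable = network + 1
Last usable = broadcast - 1
Range: 130.18.26.65 to 130.18.26.94


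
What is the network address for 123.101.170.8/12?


IP:   01111011.01100101.10101010.00001000
Mask: 11111111.11110000.00000000.00000000
AND operation:
Net:  01111011.01100000.00000000.00000000
Network: 123.96.0.0/12


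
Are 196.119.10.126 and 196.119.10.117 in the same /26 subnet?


Mask: 255.255.255.192
196.119.10.126 AND mask = 196.119.10.64
196.119.10.117 AND mask = 196.119.10.64
Yes, same subnet (196.119.10.64)


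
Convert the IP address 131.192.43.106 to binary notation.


131 = 10000011
192 = 11000000
43 = 00101011
106 = 01101010
Binary: 10000011.11000000.00101011.01101010


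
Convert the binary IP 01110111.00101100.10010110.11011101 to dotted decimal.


01110111 = 119
00101100 = 44
10010110 = 150
11011101 = 221
IP: 119.44.150.221


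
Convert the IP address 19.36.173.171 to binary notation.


19 = 00010011
36 = 00100100
173 = 10101101
171 = 10101011
Binary: 00010011.00100100.10101101.10101011


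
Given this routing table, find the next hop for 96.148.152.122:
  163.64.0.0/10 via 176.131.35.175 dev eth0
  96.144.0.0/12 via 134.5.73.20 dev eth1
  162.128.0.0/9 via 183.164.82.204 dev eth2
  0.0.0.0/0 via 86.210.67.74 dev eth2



Longest prefix match for 96.148.152.122:
  /10 163.64.0.0: no
  /12 96.144.0.0: MATCH
  /9 162.128.0.0: no
  /0 0.0.0.0: MATCH
Selected: next-hop 134.5.73.20 via eth1 (matched /12)


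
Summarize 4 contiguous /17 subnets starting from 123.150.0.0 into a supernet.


Original prefix: /17
Number of subnets: 4 = 2^2
New prefix = 17 - 2 = 15
Supernet: 123.150.0.0/15
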